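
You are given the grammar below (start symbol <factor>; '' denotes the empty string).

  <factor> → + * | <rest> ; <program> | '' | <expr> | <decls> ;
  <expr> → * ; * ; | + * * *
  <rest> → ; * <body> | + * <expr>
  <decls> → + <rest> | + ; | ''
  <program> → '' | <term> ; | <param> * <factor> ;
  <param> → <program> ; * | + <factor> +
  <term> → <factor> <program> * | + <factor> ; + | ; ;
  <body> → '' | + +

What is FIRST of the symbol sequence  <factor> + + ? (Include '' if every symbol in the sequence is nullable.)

{ *, +, ; }

Add FIRST(<factor>)\{''} = { *, +, ; }; <factor> is nullable, continue.
+ is a terminal; add {+} and stop.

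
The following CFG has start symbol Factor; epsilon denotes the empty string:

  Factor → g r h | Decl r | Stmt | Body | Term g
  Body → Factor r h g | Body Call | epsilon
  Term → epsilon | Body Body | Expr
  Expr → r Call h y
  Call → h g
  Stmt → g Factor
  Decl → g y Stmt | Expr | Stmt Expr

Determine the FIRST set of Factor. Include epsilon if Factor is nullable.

Factor → g r h contributes {g}.
From Factor → Decl r: add FIRST(Decl) = { g, r }.
From Factor → Stmt: add FIRST(Stmt) = { g }.
From Factor → Body: add FIRST(Body) = { g, h, r, epsilon } (including epsilon since Body is nullable).
From Factor → Term g: Term nullable, take FIRST(Term) ∪ {g} = { g, h, r }.
Union: FIRST(Factor) = { g, h, r, epsilon }.

{ g, h, r, epsilon }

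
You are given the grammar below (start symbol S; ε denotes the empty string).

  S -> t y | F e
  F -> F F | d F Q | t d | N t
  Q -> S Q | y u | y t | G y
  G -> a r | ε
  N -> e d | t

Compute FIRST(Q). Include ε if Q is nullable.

From Q -> S Q: add FIRST(S) = { d, e, t }.
Q -> y u contributes {y}.
Q -> y t contributes {y}.
From Q -> G y: G nullable, take FIRST(G) ∪ {y} = { a, y }.
Union: FIRST(Q) = { a, d, e, t, y }.

{ a, d, e, t, y }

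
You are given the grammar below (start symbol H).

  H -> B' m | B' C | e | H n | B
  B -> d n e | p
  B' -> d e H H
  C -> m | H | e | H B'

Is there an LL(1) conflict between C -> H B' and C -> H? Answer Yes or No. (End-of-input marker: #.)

FIRST(H B') = { d, e, p } and FIRST(H) = { d, e, p }.
Both contain d, so the two alternatives are not disjoint — LL(1) conflict.

Yes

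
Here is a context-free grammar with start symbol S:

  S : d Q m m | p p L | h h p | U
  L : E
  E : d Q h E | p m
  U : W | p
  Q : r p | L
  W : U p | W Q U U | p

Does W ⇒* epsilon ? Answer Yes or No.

No

No nonterminal in this grammar is nullable.
No production of W has an RHS whose symbols are all nullable, so W is not nullable.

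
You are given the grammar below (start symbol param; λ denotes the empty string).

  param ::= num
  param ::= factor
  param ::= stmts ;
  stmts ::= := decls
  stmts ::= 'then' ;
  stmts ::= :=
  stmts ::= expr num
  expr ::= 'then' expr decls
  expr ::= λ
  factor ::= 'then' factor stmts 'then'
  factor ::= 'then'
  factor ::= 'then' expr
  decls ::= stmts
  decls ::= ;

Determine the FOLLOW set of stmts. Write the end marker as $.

{ $, 'then', :=, ;, num }

In param ::= stmts ;: add FIRST(;) = { ; }.
In factor ::= 'then' factor stmts 'then': add FIRST('then') = { 'then' }.
In decls ::= stmts: stmts is at the end, add FOLLOW(decls) = { $, 'then', :=, ;, num }.
Union: FOLLOW(stmts) = { $, 'then', :=, ;, num }.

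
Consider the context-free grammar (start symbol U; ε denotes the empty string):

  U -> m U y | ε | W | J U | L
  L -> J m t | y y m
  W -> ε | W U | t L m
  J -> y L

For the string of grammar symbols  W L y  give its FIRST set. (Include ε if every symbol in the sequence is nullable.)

Add FIRST(W)\{ε} = { m, t, y }; W is nullable, continue.
Add FIRST(L) = { y }; L is not nullable, stop.

{ m, t, y }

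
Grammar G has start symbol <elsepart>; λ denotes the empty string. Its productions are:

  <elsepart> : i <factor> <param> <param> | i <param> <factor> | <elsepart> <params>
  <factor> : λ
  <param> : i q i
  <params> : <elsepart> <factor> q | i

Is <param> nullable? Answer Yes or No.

No

Nullable nonterminals: <factor>.
No production of <param> has an RHS whose symbols are all nullable, so <param> is not nullable.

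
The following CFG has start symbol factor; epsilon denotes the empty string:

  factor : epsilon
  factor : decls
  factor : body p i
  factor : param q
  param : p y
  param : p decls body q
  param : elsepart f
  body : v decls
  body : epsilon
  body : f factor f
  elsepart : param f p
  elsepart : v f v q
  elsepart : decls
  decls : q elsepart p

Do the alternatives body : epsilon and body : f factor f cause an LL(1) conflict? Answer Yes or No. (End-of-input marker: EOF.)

FIRST(epsilon) = { epsilon } and FIRST(f factor f) = { f }.
The first is nullable but FOLLOW(body) = { p, q } is disjoint from FIRST of the second.

No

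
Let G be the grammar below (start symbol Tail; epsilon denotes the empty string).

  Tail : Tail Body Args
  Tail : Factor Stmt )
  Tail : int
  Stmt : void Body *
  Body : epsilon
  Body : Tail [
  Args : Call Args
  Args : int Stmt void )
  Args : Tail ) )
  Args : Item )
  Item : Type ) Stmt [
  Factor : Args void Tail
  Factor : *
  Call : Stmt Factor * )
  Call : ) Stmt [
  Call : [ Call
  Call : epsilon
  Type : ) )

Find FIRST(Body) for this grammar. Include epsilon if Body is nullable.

Body : epsilon contributes epsilon.
From Body : Tail [: add FIRST(Tail) = { ), *, [, int, void }.
Union: FIRST(Body) = { ), *, [, int, void, epsilon }.

{ ), *, [, int, void, epsilon }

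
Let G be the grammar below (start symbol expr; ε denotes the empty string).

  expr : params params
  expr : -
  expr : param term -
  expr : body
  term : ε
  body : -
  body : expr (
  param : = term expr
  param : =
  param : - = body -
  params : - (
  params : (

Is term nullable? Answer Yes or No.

Yes

term has an ε-production, so term ⇒ ε.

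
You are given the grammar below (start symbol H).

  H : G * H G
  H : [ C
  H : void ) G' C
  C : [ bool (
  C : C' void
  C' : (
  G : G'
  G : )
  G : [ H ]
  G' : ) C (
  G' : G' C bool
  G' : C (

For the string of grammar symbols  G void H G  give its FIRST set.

{ (, ), [ }

Add FIRST(G) = { (, ), [ }; G is not nullable, stop.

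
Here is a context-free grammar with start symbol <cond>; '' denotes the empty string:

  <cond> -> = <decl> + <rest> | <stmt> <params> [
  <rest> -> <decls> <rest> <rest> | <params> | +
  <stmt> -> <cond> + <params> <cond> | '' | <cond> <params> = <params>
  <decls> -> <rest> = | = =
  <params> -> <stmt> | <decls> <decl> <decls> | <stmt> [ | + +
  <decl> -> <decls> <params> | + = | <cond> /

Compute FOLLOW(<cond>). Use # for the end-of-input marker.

{ #, +, /, =, [ }

<cond> is the start symbol, so # ∈ FOLLOW(<cond>).
In <stmt> -> <cond> + <params> <cond>: add FIRST(+ <params> <cond>) = { + }.
In <stmt> -> <cond> + <params> <cond>: <cond> is at the end, add FOLLOW(<stmt>) = { #, +, /, =, [ }.
In <stmt> -> <cond> <params> = <params>: add FIRST(<params> = <params>) = { +, =, [ }.
In <decl> -> <cond> /: add FIRST(/) = { / }.
Union: FOLLOW(<cond>) = { #, +, /, =, [ }.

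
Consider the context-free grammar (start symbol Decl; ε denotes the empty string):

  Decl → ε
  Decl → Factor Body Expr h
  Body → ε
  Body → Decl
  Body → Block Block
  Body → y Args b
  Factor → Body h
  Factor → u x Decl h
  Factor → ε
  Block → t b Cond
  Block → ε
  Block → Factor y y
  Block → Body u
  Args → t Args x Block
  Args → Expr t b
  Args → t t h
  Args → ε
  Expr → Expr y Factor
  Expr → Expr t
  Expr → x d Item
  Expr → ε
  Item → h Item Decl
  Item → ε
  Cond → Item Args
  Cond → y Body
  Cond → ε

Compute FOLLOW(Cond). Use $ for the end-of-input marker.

In Block → t b Cond: Cond is at the end, add FOLLOW(Block) = { b, h, t, u, x, y }.
Union: FOLLOW(Cond) = { b, h, t, u, x, y }.

{ b, h, t, u, x, y }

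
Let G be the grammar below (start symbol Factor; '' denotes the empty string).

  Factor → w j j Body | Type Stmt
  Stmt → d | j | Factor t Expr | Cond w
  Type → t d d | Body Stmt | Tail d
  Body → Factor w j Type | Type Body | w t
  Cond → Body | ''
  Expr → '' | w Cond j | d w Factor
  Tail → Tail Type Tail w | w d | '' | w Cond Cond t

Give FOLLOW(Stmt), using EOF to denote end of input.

{ EOF, d, j, t, w }

In Factor → Type Stmt: Stmt is at the end, add FOLLOW(Factor) = { EOF, d, j, t, w }.
In Type → Body Stmt: Stmt is at the end, add FOLLOW(Type) = { EOF, d, j, t, w }.
Union: FOLLOW(Stmt) = { EOF, d, j, t, w }.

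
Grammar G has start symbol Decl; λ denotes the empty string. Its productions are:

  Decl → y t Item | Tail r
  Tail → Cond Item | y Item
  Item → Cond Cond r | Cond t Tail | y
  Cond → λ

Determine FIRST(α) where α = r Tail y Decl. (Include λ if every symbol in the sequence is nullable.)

r is a terminal; add {r} and stop.

{ r }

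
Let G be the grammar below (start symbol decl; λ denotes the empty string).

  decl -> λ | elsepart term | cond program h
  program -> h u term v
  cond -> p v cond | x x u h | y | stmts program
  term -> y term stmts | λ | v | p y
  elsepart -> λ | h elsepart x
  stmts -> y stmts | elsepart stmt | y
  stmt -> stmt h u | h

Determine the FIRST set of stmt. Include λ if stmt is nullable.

{ h }

From stmt -> stmt h u: add FIRST(stmt) = { h }.
stmt -> h contributes {h}.
Union: FIRST(stmt) = { h }.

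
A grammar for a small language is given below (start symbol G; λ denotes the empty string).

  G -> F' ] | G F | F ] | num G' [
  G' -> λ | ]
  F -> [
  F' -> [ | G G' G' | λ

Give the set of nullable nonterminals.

Directly nullable (have an λ-production): G', F'.
No other nonterminal has a production whose RHS symbols are all nullable.

{ F', G' }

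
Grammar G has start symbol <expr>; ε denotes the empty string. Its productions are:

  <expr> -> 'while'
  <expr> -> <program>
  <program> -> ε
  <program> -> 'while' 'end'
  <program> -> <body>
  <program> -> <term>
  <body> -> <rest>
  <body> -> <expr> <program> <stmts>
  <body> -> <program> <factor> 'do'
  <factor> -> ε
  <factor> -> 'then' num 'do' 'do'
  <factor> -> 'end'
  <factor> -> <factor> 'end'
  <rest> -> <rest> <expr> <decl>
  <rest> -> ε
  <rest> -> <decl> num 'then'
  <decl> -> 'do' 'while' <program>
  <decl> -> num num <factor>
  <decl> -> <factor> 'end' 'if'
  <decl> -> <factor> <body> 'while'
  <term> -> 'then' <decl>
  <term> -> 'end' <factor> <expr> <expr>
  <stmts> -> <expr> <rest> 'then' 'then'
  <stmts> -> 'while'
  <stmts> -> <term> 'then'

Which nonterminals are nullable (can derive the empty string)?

{ <body>, <expr>, <factor>, <program>, <rest> }

Directly nullable (have an ε-production): <program>, <factor>, <rest>.
<expr> -> <program> with every symbol nullable, so <expr> is nullable.
<body> -> <rest> with every symbol nullable, so <body> is nullable.
No other nonterminal has a production whose RHS symbols are all nullable.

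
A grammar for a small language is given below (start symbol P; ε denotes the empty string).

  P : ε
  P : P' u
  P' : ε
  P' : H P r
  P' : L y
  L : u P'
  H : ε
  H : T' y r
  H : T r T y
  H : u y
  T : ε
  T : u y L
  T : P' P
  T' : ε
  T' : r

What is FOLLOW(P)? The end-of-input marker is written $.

{ $, r, y }

P is the start symbol, so $ ∈ FOLLOW(P).
In P' : H P r: add FIRST(r) = { r }.
In T : P' P: P is at the end, add FOLLOW(T) = { r, y }.
Union: FOLLOW(P) = { $, r, y }.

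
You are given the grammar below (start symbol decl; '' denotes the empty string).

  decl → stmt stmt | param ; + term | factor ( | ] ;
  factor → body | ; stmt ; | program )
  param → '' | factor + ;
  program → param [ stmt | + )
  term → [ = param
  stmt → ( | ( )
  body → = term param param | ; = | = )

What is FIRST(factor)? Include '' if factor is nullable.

From factor → body: add FIRST(body) = { ;, = }.
factor → ; stmt ; contributes {;}.
From factor → program ): add FIRST(program) = { +, ;, =, [ }.
Union: FIRST(factor) = { +, ;, =, [ }.

{ +, ;, =, [ }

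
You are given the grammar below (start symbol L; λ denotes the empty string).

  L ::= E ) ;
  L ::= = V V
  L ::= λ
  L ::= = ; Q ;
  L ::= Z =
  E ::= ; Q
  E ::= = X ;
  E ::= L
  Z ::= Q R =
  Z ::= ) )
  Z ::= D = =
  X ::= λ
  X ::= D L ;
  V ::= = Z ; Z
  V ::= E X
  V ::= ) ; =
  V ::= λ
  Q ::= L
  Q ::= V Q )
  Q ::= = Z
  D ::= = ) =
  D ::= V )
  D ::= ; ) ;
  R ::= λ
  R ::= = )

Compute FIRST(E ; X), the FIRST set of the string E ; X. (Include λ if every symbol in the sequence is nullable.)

{ ), ;, = }

Add FIRST(E)\{λ} = { ), ;, = }; E is nullable, continue.
; is a terminal; add {;} and stop.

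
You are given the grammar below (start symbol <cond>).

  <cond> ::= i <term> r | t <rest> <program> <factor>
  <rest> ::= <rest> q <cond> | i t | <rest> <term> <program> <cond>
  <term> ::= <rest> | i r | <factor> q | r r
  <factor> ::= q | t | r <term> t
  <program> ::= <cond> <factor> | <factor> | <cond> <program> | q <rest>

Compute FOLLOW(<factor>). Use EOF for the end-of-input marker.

{ EOF, i, q, r, t }

In <cond> ::= t <rest> <program> <factor>: <factor> is at the end, add FOLLOW(<cond>) = { EOF, i, q, r, t }.
In <term> ::= <factor> q: add FIRST(q) = { q }.
In <program> ::= <cond> <factor>: <factor> is at the end, add FOLLOW(<program>) = { i, q, r, t }.
In <program> ::= <factor>: <factor> is at the end, add FOLLOW(<program>) = { i, q, r, t }.
Union: FOLLOW(<factor>) = { EOF, i, q, r, t }.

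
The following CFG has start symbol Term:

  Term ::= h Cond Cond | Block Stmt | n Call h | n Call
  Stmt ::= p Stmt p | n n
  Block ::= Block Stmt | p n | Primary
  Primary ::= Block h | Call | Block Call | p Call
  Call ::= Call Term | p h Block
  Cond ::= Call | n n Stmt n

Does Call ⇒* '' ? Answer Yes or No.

No nonterminal in this grammar is nullable.
No production of Call has an RHS whose symbols are all nullable, so Call is not nullable.

No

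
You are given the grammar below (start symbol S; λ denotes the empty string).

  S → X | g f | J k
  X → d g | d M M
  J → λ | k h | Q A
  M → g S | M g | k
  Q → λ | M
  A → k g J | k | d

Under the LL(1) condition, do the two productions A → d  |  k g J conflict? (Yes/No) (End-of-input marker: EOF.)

No

FIRST(d) = { d } and FIRST(k g J) = { k }.
The FIRST sets are disjoint and neither alternative is nullable — no conflict.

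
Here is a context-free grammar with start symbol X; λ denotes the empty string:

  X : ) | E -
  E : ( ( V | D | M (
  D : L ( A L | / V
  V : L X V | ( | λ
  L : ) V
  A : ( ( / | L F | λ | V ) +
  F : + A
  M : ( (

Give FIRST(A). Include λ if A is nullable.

{ (, ), λ }

A : ( ( / contributes {(}.
From A : L F: add FIRST(L) = { ) }.
A : λ contributes λ.
From A : V ) +: V nullable, take FIRST(V) ∪ {)} = { (, ) }.
Union: FIRST(A) = { (, ), λ }.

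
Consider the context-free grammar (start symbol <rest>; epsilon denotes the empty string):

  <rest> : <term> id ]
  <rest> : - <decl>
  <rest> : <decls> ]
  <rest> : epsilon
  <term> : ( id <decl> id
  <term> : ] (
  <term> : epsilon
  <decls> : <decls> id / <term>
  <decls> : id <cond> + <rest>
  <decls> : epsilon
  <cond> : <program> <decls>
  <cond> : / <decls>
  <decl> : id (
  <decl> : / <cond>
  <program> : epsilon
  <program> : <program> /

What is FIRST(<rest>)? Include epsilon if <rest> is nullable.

{ (, -, ], id, epsilon }

From <rest> : <term> id ]: <term> nullable, take FIRST(<term>) ∪ {id} = { (, ], id }.
<rest> : - <decl> contributes {-}.
From <rest> : <decls> ]: <decls> nullable, take FIRST(<decls>) ∪ {]} = { ], id }.
<rest> : epsilon contributes epsilon.
Union: FIRST(<rest>) = { (, -, ], id, epsilon }.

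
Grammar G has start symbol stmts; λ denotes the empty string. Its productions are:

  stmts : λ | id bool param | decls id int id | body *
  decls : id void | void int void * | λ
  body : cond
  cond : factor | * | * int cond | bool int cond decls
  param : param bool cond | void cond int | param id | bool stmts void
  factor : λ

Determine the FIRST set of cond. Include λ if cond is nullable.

{ *, bool, λ }

From cond : factor: add FIRST(factor) = { λ } (including λ since factor is nullable).
cond : * contributes {*}.
cond : * int cond contributes {*}.
cond : bool int cond decls contributes {bool}.
Union: FIRST(cond) = { *, bool, λ }.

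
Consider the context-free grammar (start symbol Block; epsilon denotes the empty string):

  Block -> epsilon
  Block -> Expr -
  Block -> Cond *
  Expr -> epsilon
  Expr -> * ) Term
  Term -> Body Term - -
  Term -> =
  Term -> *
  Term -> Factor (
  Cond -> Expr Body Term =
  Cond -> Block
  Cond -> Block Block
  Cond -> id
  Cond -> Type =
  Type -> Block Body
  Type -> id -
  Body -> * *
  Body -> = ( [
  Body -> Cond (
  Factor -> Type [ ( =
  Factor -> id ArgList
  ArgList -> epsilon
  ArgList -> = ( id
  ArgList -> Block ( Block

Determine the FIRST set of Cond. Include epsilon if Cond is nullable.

{ (, *, -, =, id, epsilon }

From Cond -> Expr Body Term =: Expr nullable, take FIRST(Expr) ∪ FIRST(Body) = { (, *, -, =, id }.
From Cond -> Block: add FIRST(Block) = { (, *, -, =, id, epsilon } (including epsilon since Block is nullable).
From Cond -> Block Block: Block, Block nullable, take FIRST(Block) ∪ FIRST(Block) = { (, *, -, =, id }; also epsilon since the whole RHS is nullable.
Cond -> id contributes {id}.
From Cond -> Type =: add FIRST(Type) = { (, *, -, =, id }.
Union: FIRST(Cond) = { (, *, -, =, id, epsilon }.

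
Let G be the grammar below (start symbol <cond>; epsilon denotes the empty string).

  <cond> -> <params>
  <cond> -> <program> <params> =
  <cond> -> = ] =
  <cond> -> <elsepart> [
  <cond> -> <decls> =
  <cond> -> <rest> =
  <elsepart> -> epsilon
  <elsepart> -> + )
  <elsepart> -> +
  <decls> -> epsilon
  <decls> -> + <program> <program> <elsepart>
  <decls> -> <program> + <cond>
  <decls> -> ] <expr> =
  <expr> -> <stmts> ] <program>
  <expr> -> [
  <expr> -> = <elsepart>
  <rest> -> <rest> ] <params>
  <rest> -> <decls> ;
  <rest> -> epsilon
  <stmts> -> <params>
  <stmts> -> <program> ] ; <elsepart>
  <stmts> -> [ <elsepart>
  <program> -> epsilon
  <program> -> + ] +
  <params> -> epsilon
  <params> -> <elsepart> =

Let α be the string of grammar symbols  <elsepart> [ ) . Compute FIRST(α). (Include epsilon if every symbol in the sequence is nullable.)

Add FIRST(<elsepart>)\{epsilon} = { + }; <elsepart> is nullable, continue.
[ is a terminal; add {[} and stop.

{ +, [ }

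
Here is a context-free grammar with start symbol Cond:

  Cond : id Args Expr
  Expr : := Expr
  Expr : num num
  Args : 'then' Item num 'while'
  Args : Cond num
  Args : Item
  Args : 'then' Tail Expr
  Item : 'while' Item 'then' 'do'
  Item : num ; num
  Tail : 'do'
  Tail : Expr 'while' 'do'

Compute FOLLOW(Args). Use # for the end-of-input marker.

{ :=, num }

In Cond : id Args Expr: add FIRST(Expr) = { :=, num }.
Union: FOLLOW(Args) = { :=, num }.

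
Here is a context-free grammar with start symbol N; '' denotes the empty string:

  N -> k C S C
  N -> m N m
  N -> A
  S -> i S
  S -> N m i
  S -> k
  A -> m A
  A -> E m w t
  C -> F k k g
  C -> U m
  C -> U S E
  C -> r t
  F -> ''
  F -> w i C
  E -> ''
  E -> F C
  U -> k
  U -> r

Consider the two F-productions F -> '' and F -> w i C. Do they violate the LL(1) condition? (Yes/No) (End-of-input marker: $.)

FIRST('') = { '' } and FIRST(w i C) = { w }.
The first alternative is nullable and FOLLOW(F) = { k, r, w } shares w with FIRST of the second — conflict.

Yes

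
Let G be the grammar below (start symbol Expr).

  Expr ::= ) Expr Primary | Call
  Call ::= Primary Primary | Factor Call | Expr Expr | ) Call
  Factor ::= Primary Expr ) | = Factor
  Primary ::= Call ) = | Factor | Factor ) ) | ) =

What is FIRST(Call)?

From Call ::= Primary Primary: add FIRST(Primary) = { ), = }.
From Call ::= Factor Call: add FIRST(Factor) = { ), = }.
From Call ::= Expr Expr: add FIRST(Expr) = { ), = }.
Call ::= ) Call contributes {)}.
Union: FIRST(Call) = { ), = }.

{ ), = }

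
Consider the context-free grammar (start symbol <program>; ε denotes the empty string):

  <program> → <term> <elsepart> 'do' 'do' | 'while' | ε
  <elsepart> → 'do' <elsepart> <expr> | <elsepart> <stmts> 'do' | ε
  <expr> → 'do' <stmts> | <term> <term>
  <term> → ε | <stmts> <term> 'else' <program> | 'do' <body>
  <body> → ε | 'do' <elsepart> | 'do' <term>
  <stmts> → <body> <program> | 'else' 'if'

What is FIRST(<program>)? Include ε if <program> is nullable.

{ 'do', 'else', 'while', ε }

From <program> → <term> <elsepart> 'do' 'do': <term>, <elsepart> nullable, take FIRST(<term>) ∪ FIRST(<elsepart>) ∪ {'do'} = { 'do', 'else', 'while' }.
<program> → 'while' contributes {'while'}.
<program> → ε contributes ε.
Union: FIRST(<program>) = { 'do', 'else', 'while', ε }.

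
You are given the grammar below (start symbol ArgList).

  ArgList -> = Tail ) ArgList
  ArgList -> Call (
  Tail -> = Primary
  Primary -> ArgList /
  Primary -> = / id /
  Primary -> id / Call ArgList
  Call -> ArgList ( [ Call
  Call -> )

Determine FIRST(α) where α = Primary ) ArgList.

{ ), =, id }

Add FIRST(Primary) = { ), =, id }; Primary is not nullable, stop.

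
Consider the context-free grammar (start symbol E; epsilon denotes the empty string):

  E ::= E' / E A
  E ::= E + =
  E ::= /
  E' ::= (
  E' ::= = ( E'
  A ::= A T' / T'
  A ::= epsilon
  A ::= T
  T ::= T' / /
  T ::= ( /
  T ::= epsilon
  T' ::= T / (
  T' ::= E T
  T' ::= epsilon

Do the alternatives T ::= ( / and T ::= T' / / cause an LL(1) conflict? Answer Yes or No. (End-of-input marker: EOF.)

FIRST(( /) = { ( } and FIRST(T' / /) = { (, /, = }.
Both contain (, so the two alternatives are not disjoint — LL(1) conflict.

Yes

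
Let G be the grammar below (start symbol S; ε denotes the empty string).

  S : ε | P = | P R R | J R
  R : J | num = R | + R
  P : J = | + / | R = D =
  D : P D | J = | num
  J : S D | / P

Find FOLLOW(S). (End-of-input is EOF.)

{ EOF, +, /, num }

S is the start symbol, so EOF ∈ FOLLOW(S).
In J : S D: add FIRST(D) = { +, /, num }.
Union: FOLLOW(S) = { EOF, +, /, num }.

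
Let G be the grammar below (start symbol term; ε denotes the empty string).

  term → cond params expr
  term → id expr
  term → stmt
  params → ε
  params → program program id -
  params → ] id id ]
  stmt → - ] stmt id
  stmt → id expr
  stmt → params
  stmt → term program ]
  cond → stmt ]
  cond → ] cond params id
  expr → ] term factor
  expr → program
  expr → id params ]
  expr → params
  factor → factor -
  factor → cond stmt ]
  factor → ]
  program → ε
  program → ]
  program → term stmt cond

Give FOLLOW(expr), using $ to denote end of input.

In term → cond params expr: expr is at the end, add FOLLOW(term) = { $, -, ], id }.
In term → id expr: expr is at the end, add FOLLOW(term) = { $, -, ], id }.
In stmt → id expr: expr is at the end, add FOLLOW(stmt) = { $, -, ], id }.
Union: FOLLOW(expr) = { $, -, ], id }.

{ $, -, ], id }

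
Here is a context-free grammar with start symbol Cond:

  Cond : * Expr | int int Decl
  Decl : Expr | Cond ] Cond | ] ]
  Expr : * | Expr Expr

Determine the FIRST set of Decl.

From Decl : Expr: add FIRST(Expr) = { * }.
From Decl : Cond ] Cond: add FIRST(Cond) = { *, int }.
Decl : ] ] contributes {]}.
Union: FIRST(Decl) = { *, ], int }.

{ *, ], int }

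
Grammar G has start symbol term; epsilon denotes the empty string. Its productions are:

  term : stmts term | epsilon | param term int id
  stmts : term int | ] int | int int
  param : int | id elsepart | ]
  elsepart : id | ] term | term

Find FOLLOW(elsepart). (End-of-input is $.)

In param : id elsepart: elsepart is at the end, add FOLLOW(param) = { ], id, int }.
Union: FOLLOW(elsepart) = { ], id, int }.

{ ], id, int }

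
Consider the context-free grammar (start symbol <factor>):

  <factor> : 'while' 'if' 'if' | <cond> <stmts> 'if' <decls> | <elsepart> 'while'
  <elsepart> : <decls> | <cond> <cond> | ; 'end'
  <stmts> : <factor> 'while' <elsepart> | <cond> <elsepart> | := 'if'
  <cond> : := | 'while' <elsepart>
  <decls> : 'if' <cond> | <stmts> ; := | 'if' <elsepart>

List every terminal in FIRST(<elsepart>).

{ 'if', 'while', :=, ; }

From <elsepart> : <decls>: add FIRST(<decls>) = { 'if', 'while', :=, ; }.
From <elsepart> : <cond> <cond>: add FIRST(<cond>) = { 'while', := }.
<elsepart> : ; 'end' contributes {;}.
Union: FIRST(<elsepart>) = { 'if', 'while', :=, ; }.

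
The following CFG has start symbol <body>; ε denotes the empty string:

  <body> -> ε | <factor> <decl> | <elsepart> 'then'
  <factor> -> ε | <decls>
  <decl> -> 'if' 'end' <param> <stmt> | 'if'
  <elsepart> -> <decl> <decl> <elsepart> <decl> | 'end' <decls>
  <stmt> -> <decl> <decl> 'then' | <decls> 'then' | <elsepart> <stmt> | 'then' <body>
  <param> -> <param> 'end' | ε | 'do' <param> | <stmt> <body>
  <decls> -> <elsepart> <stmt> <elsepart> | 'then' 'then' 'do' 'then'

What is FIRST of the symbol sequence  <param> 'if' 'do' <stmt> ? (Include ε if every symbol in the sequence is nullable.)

{ 'do', 'end', 'if', 'then' }

Add FIRST(<param>)\{ε} = { 'do', 'end', 'if', 'then' }; <param> is nullable, continue.
'if' is a terminal; add {'if'} and stop.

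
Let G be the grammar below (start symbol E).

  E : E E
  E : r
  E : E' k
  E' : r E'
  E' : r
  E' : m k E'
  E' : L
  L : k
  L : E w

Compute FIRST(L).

L : k contributes {k}.
From L : E w: add FIRST(E) = { k, m, r }.
Union: FIRST(L) = { k, m, r }.

{ k, m, r }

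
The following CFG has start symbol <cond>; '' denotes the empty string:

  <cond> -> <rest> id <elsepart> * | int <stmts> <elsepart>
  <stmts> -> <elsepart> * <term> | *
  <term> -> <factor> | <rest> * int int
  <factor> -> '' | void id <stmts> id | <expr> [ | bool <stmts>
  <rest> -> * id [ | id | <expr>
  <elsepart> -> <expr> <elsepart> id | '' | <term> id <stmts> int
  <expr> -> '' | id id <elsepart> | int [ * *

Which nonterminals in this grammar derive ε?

Directly nullable (have an ''-production): <factor>, <elsepart>, <expr>.
<term> -> <factor> with every symbol nullable, so <term> is nullable.
<rest> -> <expr> with every symbol nullable, so <rest> is nullable.
No other nonterminal has a production whose RHS symbols are all nullable.

{ <elsepart>, <expr>, <factor>, <rest>, <term> }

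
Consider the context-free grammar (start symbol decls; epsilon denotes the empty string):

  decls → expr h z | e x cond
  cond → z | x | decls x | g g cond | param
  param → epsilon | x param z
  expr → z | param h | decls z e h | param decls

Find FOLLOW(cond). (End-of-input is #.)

{ #, h, x, z }

In decls → e x cond: cond is at the end, add FOLLOW(decls) = { #, h, x, z }.
In cond → g g cond: cond is at the end, add FOLLOW(cond) = { #, h, x, z }.
Union: FOLLOW(cond) = { #, h, x, z }.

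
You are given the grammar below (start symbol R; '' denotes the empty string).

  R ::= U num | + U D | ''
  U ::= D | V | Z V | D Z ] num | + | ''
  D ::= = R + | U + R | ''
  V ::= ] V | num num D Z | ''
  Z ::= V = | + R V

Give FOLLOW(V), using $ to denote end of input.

{ $, +, =, ], num }

In U ::= V: V is at the end, add FOLLOW(U) = { $, +, =, ], num }.
In U ::= Z V: V is at the end, add FOLLOW(U) = { $, +, =, ], num }.
In V ::= ] V: V is at the end, add FOLLOW(V) = { $, +, =, ], num }.
In Z ::= V =: add FIRST(=) = { = }.
In Z ::= + R V: V is at the end, add FOLLOW(Z) = { $, +, =, ], num }.
Union: FOLLOW(V) = { $, +, =, ], num }.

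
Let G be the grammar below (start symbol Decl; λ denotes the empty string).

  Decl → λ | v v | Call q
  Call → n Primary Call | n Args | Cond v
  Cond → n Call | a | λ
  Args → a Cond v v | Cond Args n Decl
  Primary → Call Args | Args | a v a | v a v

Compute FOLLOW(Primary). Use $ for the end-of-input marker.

{ a, n, v }

In Call → n Primary Call: add FIRST(Call) = { a, n, v }.
Union: FOLLOW(Primary) = { a, n, v }.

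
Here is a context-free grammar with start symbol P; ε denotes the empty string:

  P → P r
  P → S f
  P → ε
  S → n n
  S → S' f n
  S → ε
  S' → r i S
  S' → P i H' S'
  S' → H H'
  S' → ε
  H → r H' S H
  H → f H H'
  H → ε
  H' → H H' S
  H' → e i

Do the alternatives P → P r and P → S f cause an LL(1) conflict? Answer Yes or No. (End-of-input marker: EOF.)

FIRST(P r) = { e, f, i, n, r } and FIRST(S f) = { e, f, i, n, r }.
Both contain e, so the two alternatives are not disjoint — LL(1) conflict.

Yes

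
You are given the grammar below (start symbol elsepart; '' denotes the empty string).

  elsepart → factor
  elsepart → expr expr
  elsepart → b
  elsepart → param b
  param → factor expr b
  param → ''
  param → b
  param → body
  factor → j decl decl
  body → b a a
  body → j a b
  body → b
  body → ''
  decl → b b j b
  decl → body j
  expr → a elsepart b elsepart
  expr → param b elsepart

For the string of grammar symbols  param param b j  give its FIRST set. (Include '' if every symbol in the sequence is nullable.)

{ b, j }

Add FIRST(param)\{''} = { b, j }; param is nullable, continue.
Add FIRST(param)\{''} = { b, j }; param is nullable, continue.
b is a terminal; add {b} and stop.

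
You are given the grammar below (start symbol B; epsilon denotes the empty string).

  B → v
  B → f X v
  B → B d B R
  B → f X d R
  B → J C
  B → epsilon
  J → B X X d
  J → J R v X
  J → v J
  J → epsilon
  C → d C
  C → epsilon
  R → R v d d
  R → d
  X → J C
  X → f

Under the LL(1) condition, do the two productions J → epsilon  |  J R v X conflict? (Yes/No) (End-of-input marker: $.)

FIRST(epsilon) = { epsilon } and FIRST(J R v X) = { d, f, v }.
The first alternative is nullable and FOLLOW(J) = { $, d, f, v } shares d with FIRST of the second — conflict.

Yes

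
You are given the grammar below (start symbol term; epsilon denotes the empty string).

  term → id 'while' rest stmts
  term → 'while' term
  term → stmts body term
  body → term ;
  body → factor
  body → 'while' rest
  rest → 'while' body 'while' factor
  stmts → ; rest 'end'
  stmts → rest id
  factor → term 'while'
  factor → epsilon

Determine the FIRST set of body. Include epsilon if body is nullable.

From body → term ;: add FIRST(term) = { 'while', ;, id }.
From body → factor: add FIRST(factor) = { 'while', ;, id, epsilon } (including epsilon since factor is nullable).
body → 'while' rest contributes {'while'}.
Union: FIRST(body) = { 'while', ;, id, epsilon }.

{ 'while', ;, id, epsilon }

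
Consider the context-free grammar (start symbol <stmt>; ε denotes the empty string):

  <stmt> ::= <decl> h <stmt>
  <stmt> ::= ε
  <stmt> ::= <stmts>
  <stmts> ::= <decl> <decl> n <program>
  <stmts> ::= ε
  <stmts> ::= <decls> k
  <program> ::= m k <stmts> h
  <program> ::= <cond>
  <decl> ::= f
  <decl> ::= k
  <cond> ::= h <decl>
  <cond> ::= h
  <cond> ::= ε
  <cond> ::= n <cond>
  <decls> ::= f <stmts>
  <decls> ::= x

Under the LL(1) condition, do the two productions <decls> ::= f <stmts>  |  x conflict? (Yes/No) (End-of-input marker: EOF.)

No

FIRST(f <stmts>) = { f } and FIRST(x) = { x }.
The FIRST sets are disjoint and neither alternative is nullable — no conflict.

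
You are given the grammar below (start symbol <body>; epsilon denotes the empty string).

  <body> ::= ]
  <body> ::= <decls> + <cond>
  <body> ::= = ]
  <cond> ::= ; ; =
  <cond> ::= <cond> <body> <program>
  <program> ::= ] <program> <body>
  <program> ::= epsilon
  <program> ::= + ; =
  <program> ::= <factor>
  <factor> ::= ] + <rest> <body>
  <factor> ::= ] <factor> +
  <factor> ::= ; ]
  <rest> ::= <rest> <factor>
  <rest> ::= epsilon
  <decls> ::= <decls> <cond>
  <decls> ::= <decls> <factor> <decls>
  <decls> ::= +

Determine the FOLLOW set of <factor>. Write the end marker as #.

In <program> ::= <factor>: <factor> is at the end, add FOLLOW(<program>) = { #, +, ;, =, ] }.
In <factor> ::= ] <factor> +: add FIRST(+) = { + }.
In <rest> ::= <rest> <factor>: <factor> is at the end, add FOLLOW(<rest>) = { +, ;, =, ] }.
In <decls> ::= <decls> <factor> <decls>: add FIRST(<decls>) = { + }.
Union: FOLLOW(<factor>) = { #, +, ;, =, ] }.

{ #, +, ;, =, ] }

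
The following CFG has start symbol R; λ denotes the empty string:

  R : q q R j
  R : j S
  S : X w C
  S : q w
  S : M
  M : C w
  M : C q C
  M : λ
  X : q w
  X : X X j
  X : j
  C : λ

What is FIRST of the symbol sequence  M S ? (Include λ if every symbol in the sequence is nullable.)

{ j, q, w, λ }

Add FIRST(M)\{λ} = { q, w }; M is nullable, continue.
Add FIRST(S)\{λ} = { j, q, w }; S is nullable, continue.
Every symbol is nullable, so include λ.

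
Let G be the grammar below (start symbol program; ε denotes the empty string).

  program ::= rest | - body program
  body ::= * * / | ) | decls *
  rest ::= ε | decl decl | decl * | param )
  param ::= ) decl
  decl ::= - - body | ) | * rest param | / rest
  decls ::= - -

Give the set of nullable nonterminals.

Directly nullable (have an ε-production): rest.
program ::= rest with every symbol nullable, so program is nullable.
No other nonterminal has a production whose RHS symbols are all nullable.

{ program, rest }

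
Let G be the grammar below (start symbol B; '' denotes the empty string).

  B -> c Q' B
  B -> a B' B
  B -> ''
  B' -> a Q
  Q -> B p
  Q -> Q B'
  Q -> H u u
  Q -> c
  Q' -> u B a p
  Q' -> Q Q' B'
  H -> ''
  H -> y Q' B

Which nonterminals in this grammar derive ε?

{ B, H }

Directly nullable (have an ''-production): B, H.
No other nonterminal has a production whose RHS symbols are all nullable.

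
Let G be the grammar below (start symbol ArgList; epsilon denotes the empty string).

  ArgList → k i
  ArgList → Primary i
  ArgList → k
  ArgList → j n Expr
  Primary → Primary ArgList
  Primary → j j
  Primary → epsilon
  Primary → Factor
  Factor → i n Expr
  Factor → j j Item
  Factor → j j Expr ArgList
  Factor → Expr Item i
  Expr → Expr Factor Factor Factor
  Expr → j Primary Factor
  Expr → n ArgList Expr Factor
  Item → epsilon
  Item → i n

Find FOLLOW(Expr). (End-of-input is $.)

{ $, i, j, k, n }

In ArgList → j n Expr: Expr is at the end, add FOLLOW(ArgList) = { $, i, j, k, n }.
In Factor → i n Expr: Expr is at the end, add FOLLOW(Factor) = { $, i, j, k, n }.
In Factor → j j Expr ArgList: add FIRST(ArgList) = { i, j, k, n }.
In Factor → Expr Item i: add FIRST(Item i) = { i }.
In Expr → Expr Factor Factor Factor: add FIRST(Factor Factor Factor) = { i, j, n }.
In Expr → n ArgList Expr Factor: add FIRST(Factor) = { i, j, n }.
Union: FOLLOW(Expr) = { $, i, j, k, n }.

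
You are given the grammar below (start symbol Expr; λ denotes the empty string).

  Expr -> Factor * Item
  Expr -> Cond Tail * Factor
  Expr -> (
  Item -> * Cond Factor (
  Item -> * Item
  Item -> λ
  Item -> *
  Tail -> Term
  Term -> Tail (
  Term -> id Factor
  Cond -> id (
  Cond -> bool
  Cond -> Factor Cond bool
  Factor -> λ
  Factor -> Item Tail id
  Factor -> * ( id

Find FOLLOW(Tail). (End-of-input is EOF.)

In Expr -> Cond Tail * Factor: add FIRST(* Factor) = { * }.
In Term -> Tail (: add FIRST(() = { ( }.
In Factor -> Item Tail id: add FIRST(id) = { id }.
Union: FOLLOW(Tail) = { (, *, id }.

{ (, *, id }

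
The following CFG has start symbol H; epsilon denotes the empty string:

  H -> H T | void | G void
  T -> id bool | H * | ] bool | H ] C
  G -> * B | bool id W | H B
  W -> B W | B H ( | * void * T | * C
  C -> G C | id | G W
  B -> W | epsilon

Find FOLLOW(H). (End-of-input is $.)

H is the start symbol, so $ ∈ FOLLOW(H).
In H -> H T: add FIRST(T) = { *, ], bool, id, void }.
In T -> H *: add FIRST(*) = { * }.
In T -> H ] C: add FIRST(] C) = { ] }.
In G -> H B: add FIRST(B)\{epsilon} = { *, bool, void }.
  Since B is nullable, also add FOLLOW(G) = { *, bool, id, void }.
In W -> B H (: add FIRST(() = { ( }.
Union: FOLLOW(H) = { $, (, *, ], bool, id, void }.

{ $, (, *, ], bool, id, void }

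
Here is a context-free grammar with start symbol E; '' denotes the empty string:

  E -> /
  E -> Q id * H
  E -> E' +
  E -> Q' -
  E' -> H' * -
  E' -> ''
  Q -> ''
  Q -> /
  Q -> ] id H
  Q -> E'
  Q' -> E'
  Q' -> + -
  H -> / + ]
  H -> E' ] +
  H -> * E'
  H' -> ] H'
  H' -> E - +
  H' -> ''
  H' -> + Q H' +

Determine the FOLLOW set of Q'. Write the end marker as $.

In E -> Q' -: add FIRST(-) = { - }.
Union: FOLLOW(Q') = { - }.

{ - }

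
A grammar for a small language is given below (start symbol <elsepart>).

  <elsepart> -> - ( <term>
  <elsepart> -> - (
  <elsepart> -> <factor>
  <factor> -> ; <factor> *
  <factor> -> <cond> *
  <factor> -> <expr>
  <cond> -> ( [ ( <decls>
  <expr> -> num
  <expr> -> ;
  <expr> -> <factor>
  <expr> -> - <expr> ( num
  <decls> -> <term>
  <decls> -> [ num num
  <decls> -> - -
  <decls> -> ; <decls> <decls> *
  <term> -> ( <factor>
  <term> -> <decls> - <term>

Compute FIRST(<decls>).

{ (, -, ;, [ }

From <decls> -> <term>: add FIRST(<term>) = { (, -, ;, [ }.
<decls> -> [ num num contributes {[}.
<decls> -> - - contributes {-}.
<decls> -> ; <decls> <decls> * contributes {;}.
Union: FIRST(<decls>) = { (, -, ;, [ }.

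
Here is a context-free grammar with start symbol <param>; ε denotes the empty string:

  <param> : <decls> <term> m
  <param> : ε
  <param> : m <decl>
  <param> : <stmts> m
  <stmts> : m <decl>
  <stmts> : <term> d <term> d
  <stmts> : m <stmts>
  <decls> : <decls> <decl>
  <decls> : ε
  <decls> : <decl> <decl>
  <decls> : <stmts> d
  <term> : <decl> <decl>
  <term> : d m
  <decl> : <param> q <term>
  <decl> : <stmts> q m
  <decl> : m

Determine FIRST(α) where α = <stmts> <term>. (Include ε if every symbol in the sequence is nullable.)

Add FIRST(<stmts>) = { d, m, q }; <stmts> is not nullable, stop.

{ d, m, q }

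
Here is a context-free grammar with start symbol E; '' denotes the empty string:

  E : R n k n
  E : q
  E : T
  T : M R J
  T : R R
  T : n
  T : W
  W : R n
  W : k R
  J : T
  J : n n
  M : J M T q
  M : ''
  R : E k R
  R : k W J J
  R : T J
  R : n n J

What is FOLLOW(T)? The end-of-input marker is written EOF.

{ EOF, k, n, q }

In E : T: T is at the end, add FOLLOW(E) = { EOF, k }.
In J : T: T is at the end, add FOLLOW(J) = { EOF, k, n, q }.
In M : J M T q: add FIRST(q) = { q }.
In R : T J: add FIRST(J) = { k, n, q }.
Union: FOLLOW(T) = { EOF, k, n, q }.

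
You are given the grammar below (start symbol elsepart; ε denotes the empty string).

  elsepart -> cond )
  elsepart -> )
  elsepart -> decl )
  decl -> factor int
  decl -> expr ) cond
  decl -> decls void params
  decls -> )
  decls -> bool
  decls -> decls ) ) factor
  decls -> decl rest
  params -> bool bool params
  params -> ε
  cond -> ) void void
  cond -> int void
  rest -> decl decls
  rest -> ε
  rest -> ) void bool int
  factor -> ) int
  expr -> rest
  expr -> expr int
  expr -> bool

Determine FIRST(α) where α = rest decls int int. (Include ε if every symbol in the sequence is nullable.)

{ ), bool, int }

Add FIRST(rest)\{ε} = { ), bool, int }; rest is nullable, continue.
Add FIRST(decls) = { ), bool, int }; decls is not nullable, stop.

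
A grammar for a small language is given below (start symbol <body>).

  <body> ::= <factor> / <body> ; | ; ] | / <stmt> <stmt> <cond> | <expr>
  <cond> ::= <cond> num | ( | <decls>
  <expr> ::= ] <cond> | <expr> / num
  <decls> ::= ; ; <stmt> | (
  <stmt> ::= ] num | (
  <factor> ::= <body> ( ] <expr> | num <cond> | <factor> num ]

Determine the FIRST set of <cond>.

{ (, ; }

From <cond> ::= <cond> num: add FIRST(<cond>) = { (, ; }.
<cond> ::= ( contributes {(}.
From <cond> ::= <decls>: add FIRST(<decls>) = { (, ; }.
Union: FIRST(<cond>) = { (, ; }.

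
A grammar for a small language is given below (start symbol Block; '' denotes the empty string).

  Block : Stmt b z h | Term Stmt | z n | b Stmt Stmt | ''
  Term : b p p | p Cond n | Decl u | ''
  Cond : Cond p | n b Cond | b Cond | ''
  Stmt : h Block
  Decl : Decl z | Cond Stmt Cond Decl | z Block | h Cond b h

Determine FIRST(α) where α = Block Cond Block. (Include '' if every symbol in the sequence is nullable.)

{ b, h, n, p, z, '' }

Add FIRST(Block)\{''} = { b, h, n, p, z }; Block is nullable, continue.
Add FIRST(Cond)\{''} = { b, n, p }; Cond is nullable, continue.
Add FIRST(Block)\{''} = { b, h, n, p, z }; Block is nullable, continue.
Every symbol is nullable, so include ''.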